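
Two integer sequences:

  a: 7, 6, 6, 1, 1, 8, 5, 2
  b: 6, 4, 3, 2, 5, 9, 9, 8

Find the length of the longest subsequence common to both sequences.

Match 6 [2,1], then 8 [6,8] — 2 values in the same relative order in both. Since dp[8][8] = 2, nothing longer is possible.

2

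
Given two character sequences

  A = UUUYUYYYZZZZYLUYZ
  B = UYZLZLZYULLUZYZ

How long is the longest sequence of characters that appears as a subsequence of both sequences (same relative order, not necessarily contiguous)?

Taking U at A[5]=B[1], Y at A[8]=B[2], Z at A[9]=B[3], Z at A[10]=B[5], Z at A[12]=B[7], Y at A[13]=B[8], L at A[14]=B[11], U at A[15]=B[12], Y at A[16]=B[14], Z at A[17]=B[15] gives a common subsequence of length 10. dp[17][15] = 10 confirms this is the maximum.

10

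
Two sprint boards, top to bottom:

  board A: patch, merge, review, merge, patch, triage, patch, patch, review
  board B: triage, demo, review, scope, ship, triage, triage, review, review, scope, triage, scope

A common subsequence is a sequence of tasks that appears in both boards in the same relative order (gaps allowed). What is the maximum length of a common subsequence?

One common subsequence of length 3: review (board A #3, board B #3); then triage (board A #6, board B #7); then review (board A #9, board B #9). The LCS DP gives dp[9][12] = 3, so this is optimal.

3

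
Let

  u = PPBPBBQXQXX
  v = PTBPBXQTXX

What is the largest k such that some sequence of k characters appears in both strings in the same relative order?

Let dp[i][j] be the LCS length of the first i characters of u and the first j characters of v. dp[i][j] = dp[i-1][j-1]+1 when the i-th and j-th characters match, else max(dp[i-1][j], dp[i][j-1]).
    ·  P  T  B  P  B  X  Q  T  X  X
 ·  0  0  0  0  0  0  0  0  0  0  0
 P  0  1  1  1  1  1  1  1  1  1  1
 P  0  1  1  1  2  2  2  2  2  2  2
 B  0  1  1  2  2  3  3  3  3  3  3
 P  0  1  1  2  3  3  3  3  3  3  3
 B  0  1  1  2  3  4  4  4  4  4  4
 B  0  1  1  2  3  4  4  4  4  4  4
 Q  0  1  1  2  3  4  4  5  5  5  5
 X  0  1  1  2  3  4  5  5  5  6  6
 Q  0  1  1  2  3  4  5  6  6  6  6
 X  0  1  1  2  3  4  5  6  6  7  7
 X  0  1  1  2  3  4  5  6  6  7  8
dp[11][10] = 8. One LCS (by backtracking along matches): PBPBXQXX.

8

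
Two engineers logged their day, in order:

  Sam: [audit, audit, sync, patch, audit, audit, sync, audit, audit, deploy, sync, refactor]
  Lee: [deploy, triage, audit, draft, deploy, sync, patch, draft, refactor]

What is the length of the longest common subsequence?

One common subsequence of length 4: audit [1,3], sync [3,6], patch [4,7], refactor [12,9]. Since dp[12][9] = 4, nothing longer is possible.

4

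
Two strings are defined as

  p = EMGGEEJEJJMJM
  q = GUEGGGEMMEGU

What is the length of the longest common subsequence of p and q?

One common subsequence of length 6: E (p #1, q #3); then G (p #3, q #5); then G (p #4, q #6); then E (p #8, q #7); then M (p #11, q #8); then M (p #13, q #9), and the DP table's final entry dp[13][12] is also 6, so no common subsequence is longer.

6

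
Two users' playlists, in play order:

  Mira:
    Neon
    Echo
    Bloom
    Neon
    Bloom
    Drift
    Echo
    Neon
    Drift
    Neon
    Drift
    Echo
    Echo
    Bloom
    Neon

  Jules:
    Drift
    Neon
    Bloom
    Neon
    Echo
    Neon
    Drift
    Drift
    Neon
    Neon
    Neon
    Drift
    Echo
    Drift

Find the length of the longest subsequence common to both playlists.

One common subsequence of length 9: Neon at Mira[1]=Jules[2], then Bloom at Mira[3]=Jules[3], then Neon at Mira[4]=Jules[4], then Echo at Mira[7]=Jules[5], then Neon at Mira[8]=Jules[6], then Drift at Mira[9]=Jules[8], then Neon at Mira[10]=Jules[11], then Drift at Mira[11]=Jules[12], then Echo at Mira[12]=Jules[13]. The LCS DP gives dp[15][14] = 9, so this is optimal.

9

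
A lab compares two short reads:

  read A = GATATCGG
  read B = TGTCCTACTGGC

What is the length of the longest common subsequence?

6

Let dp[i][j] be the LCS length of the first i bases of read A and the first j bases of read B. dp[i][j] = dp[i-1][j-1]+1 when the i-th and j-th bases match, else max(dp[i-1][j], dp[i][j-1]).
    ·  T  G  T  C  C  T  A  C  T  G  G  C
 ·  0  0  0  0  0  0  0  0  0  0  0  0  0
 G  0  0  1  1  1  1  1  1  1  1  1  1  1
 A  0  0  1  1  1  1  1  2  2  2  2  2  2
 T  0  1  1  2  2  2  2  2  2  3  3  3  3
 A  0  1  1  2  2  2  2  3  3  3  3  3  3
 T  0  1  1  2  2  2  3  3  3  4  4  4  4
 C  0  1  1  2  3  3  3  3  4  4  4  4  5
 G  0  1  2  2  3  3  3  3  4  4  5  5  5
 G  0  1  2  2  3  3  3  3  4  4  5  6  6
dp[8][12] = 6. One LCS (by backtracking along matches): GTATGG.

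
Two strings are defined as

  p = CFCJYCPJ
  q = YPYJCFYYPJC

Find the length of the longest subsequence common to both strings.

Match C [1,5] → F [2,6] → Y [5,8] → P [7,9] → J [8,10] — 5 characters in the same relative order in both. Since dp[8][11] = 5, nothing longer is possible.

5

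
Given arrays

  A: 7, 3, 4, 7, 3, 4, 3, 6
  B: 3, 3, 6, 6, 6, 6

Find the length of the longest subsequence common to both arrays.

3

Let dp[i][j] be the LCS length of the first i values of A and the first j values of B. dp[i][j] = dp[i-1][j-1]+1 when the i-th and j-th values match, else max(dp[i-1][j], dp[i][j-1]).
    ·  3  3  6  6  6  6
 ·  0  0  0  0  0  0  0
 7  0  0  0  0  0  0  0
 3  0  1  1  1  1  1  1
 4  0  1  1  1  1  1  1
 7  0  1  1  1  1  1  1
 3  0  1  2  2  2  2  2
 4  0  1  2  2  2  2  2
 3  0  1  2  2  2  2  2
 6  0  1  2  3  3  3  3
dp[8][6] = 3. One LCS (by backtracking along matches): 3, 3, 6.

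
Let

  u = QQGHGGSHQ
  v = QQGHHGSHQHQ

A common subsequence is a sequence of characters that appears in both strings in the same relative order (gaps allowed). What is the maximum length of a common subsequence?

Let dp[i][j] be the LCS length of the first i characters of u and the first j characters of v. dp[i][j] = dp[i-1][j-1]+1 when the i-th and j-th characters match, else max(dp[i-1][j], dp[i][j-1]).
    ·  Q  Q  G  H  H  G  S  H  Q  H  Q
 ·  0  0  0  0  0  0  0  0  0  0  0  0
 Q  0  1  1  1  1  1  1  1  1  1  1  1
 Q  0  1  2  2  2  2  2  2  2  2  2  2
 G  0  1  2  3  3  3  3  3  3  3  3  3
 H  0  1  2  3  4  4  4  4  4  4  4  4
 G  0  1  2  3  4  4  5  5  5  5  5  5
 G  0  1  2  3  4  4  5  5  5  5  5  5
 S  0  1  2  3  4  4  5  6  6  6  6  6
 H  0  1  2  3  4  5  5  6  7  7  7  7
 Q  0  1  2  3  4  5  5  6  7  8  8  8
dp[9][11] = 8. One LCS (by backtracking along matches): QQGHGSHQ.

8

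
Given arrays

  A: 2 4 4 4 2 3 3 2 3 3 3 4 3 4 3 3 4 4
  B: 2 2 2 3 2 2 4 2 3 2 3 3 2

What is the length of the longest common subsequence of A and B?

8

Match 2 at A[1]=B[2] → 2 at A[5]=B[3] → 3 at A[6]=B[4] → 2 at A[8]=B[6] → 4 at A[12]=B[7] → 3 at A[13]=B[9] → 3 at A[15]=B[11] → 3 at A[16]=B[12] — 8 values in the same relative order in both. dp[18][13] = 8 confirms this is the maximum.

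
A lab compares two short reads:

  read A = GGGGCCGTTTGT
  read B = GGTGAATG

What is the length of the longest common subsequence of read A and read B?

Taking G [1,1], G [2,2], G [3,4], T [10,7], G [11,8] gives a common subsequence of length 5, and the DP table's final entry dp[12][8] is also 5, so no common subsequence is longer.

5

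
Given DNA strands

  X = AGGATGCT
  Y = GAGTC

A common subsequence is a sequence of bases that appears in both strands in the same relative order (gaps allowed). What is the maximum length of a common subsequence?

Taking A at X[1]=Y[2], then G at X[3]=Y[3], then T at X[5]=Y[4], then C at X[7]=Y[5] gives a common subsequence of length 4. Since dp[8][5] = 4, nothing longer is possible.

4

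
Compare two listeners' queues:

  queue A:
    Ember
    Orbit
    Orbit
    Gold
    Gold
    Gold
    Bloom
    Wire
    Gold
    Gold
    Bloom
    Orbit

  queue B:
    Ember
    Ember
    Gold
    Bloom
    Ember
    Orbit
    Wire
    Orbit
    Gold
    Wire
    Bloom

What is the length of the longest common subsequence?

6

Taking Ember [1,5] → Orbit [2,6] → Orbit [3,8] → Gold [6,9] → Wire [8,10] → Bloom [11,11] gives a common subsequence of length 6, and the DP table's final entry dp[12][11] is also 6, so no common subsequence is longer.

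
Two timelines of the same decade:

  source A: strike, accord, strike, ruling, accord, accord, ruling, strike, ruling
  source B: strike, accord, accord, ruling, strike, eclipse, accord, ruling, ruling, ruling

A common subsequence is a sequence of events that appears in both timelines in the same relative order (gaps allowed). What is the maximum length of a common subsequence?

6

Taking strike [1,1], accord [2,3], strike [3,5], ruling [4,8], ruling [7,9], ruling [9,10] gives a common subsequence of length 6. dp[9][10] = 6 confirms this is the maximum.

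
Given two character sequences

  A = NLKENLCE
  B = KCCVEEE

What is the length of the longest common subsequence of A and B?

3

Pick K at A[3]=B[1]; then E at A[4]=B[6]; then E at A[8]=B[7]; all 3 characters appear in both, in order. dp[8][7] = 3 confirms this is the maximum.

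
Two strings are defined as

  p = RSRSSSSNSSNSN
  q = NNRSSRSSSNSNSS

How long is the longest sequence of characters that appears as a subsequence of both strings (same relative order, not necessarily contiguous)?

Pick R [1,3]; then S [2,5]; then R [3,6]; then S [4,7]; then S [5,8]; then S [6,9]; then S [7,11]; then N [8,12]; then S [10,13]; then S [12,14]; all 10 characters appear in both, in order, and the DP table's final entry dp[13][14] is also 10, so no common subsequence is longer.

10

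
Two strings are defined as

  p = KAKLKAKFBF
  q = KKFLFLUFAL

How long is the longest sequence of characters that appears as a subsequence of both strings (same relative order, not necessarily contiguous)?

One common subsequence of length 5: K [1,1] → K [3,2] → L [4,4] → F [8,5] → F [10,8]. Since dp[10][10] = 5, nothing longer is possible.

5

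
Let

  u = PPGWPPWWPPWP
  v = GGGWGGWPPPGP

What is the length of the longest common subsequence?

6

One common subsequence of length 6: G at u[3]=v[6]; then W at u[4]=v[7]; then P at u[5]=v[8]; then P at u[6]=v[9]; then P at u[9]=v[10]; then P at u[12]=v[12], and the DP table's final entry dp[12][12] is also 6, so no common subsequence is longer.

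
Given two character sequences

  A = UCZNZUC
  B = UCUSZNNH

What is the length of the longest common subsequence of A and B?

4

Pick U (A #1, B #1), C (A #2, B #2), Z (A #3, B #5), N (A #4, B #7); all 4 characters appear in both, in order. The LCS DP gives dp[7][8] = 4, so this is optimal.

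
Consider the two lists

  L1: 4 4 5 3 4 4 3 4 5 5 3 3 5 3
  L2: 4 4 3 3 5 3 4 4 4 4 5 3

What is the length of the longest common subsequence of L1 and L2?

Pick 4 at L1[1]=L2[1], 4 at L1[2]=L2[2], 5 at L1[3]=L2[5], 3 at L1[4]=L2[6], 4 at L1[5]=L2[8], 4 at L1[6]=L2[9], 4 at L1[8]=L2[10], 5 at L1[13]=L2[11], 3 at L1[14]=L2[12]; all 9 values appear in both, in order, and the DP table's final entry dp[14][12] is also 9, so no common subsequence is longer.

9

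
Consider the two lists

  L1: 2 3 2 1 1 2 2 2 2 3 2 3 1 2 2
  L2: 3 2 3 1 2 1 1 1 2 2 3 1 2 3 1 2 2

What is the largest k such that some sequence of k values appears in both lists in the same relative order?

13

One common subsequence of length 13: 2 [1,2] → 3 [2,3] → 2 [3,5] → 1 [4,7] → 1 [5,8] → 2 [8,9] → 2 [9,10] → 3 [10,11] → 2 [11,13] → 3 [12,14] → 1 [13,15] → 2 [14,16] → 2 [15,17], and the DP table's final entry dp[15][17] is also 13, so no common subsequence is longer.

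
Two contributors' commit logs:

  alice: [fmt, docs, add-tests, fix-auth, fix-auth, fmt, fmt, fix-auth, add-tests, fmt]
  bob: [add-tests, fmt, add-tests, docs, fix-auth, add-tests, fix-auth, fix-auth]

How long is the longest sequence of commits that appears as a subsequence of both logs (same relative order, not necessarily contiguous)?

5

Match fmt at alice[1]=bob[2], then docs at alice[2]=bob[4], then add-tests at alice[3]=bob[6], then fix-auth at alice[5]=bob[7], then fix-auth at alice[8]=bob[8] — 5 commits in the same relative order in both. Since dp[10][8] = 5, nothing longer is possible.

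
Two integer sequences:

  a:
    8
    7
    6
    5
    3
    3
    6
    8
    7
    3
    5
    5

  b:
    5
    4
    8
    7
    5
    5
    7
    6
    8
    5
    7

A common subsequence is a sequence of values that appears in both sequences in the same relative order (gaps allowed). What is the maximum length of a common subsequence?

6

One common subsequence of length 6: 8 (a #1, b #3) → 7 (a #2, b #4) → 5 (a #4, b #6) → 6 (a #7, b #8) → 8 (a #8, b #9) → 7 (a #9, b #11). The LCS DP gives dp[12][11] = 6, so this is optimal.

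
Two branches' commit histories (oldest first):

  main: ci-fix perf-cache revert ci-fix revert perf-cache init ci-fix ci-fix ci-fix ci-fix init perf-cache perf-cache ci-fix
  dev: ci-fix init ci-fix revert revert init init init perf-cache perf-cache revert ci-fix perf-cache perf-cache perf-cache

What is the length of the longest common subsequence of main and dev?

8

One common subsequence of length 8: ci-fix [1,3], revert [3,4], revert [5,5], init [7,7], init [12,8], perf-cache [13,9], perf-cache [14,10], ci-fix [15,12], and the DP table's final entry dp[15][15] is also 8, so no common subsequence is longer.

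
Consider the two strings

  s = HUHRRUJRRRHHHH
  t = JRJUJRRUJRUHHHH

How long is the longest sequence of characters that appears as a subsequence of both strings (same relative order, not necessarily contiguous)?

Match U [2,4], then R [4,6], then R [5,7], then U [6,8], then J [7,9], then R [8,10], then H [11,12], then H [12,13], then H [13,14], then H [14,15] — 10 characters in the same relative order in both, and the DP table's final entry dp[14][15] is also 10, so no common subsequence is longer.

10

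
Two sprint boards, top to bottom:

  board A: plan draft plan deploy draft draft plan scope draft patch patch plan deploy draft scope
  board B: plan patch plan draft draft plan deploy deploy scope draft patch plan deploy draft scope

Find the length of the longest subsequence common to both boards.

Match plan at board A[1]=board B[1], plan at board A[3]=board B[3], draft at board A[5]=board B[4], draft at board A[6]=board B[5], plan at board A[7]=board B[6], scope at board A[8]=board B[9], draft at board A[9]=board B[10], patch at board A[11]=board B[11], plan at board A[12]=board B[12], deploy at board A[13]=board B[13], draft at board A[14]=board B[14], scope at board A[15]=board B[15] — 12 tasks in the same relative order in both. dp[15][15] = 12 confirms this is the maximum.

12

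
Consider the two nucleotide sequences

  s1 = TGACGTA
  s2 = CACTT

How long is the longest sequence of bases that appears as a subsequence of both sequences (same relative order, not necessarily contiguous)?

3

Taking A (s1 #3, s2 #2) → C (s1 #4, s2 #3) → T (s1 #6, s2 #5) gives a common subsequence of length 3, and the DP table's final entry dp[7][5] is also 3, so no common subsequence is longer.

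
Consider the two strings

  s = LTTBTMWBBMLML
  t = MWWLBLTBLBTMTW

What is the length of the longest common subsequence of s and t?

6

One common subsequence of length 6: L (s #1, t #6) → T (s #2, t #7) → B (s #4, t #10) → T (s #5, t #11) → M (s #6, t #12) → W (s #7, t #14). Since dp[13][14] = 6, nothing longer is possible.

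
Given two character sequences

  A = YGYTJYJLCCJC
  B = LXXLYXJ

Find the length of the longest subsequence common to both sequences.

2

Let dp[i][j] be the LCS length of the first i characters of A and the first j characters of B. dp[i][j] = dp[i-1][j-1]+1 when the i-th and j-th characters match, else max(dp[i-1][j], dp[i][j-1]).
    ·  L  X  X  L  Y  X  J
 ·  0  0  0  0  0  0  0  0
 Y  0  0  0  0  0  1  1  1
 G  0  0  0  0  0  1  1  1
 Y  0  0  0  0  0  1  1  1
 T  0  0  0  0  0  1  1  1
 J  0  0  0  0  0  1  1  2
 Y  0  0  0  0  0  1  1  2
 J  0  0  0  0  0  1  1  2
 L  0  1  1  1  1  1  1  2
 C  0  1  1  1  1  1  1  2
 C  0  1  1  1  1  1  1  2
 J  0  1  1  1  1  1  1  2
 C  0  1  1  1  1  1  1  2
dp[12][7] = 2. One LCS (by backtracking along matches): YJ.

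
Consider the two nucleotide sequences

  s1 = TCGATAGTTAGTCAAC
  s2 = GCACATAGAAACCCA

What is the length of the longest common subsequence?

9

Match C at s1[2]=s2[4] → A at s1[4]=s2[5] → T at s1[5]=s2[6] → A at s1[6]=s2[7] → G at s1[7]=s2[8] → A at s1[10]=s2[9] → A at s1[14]=s2[10] → A at s1[15]=s2[11] → C at s1[16]=s2[14] — 9 bases in the same relative order in both, and the DP table's final entry dp[16][15] is also 9, so no common subsequence is longer.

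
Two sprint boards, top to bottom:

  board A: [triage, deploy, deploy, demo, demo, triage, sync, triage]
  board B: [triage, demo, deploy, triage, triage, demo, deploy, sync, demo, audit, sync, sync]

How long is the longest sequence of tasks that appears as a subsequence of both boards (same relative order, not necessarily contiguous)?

One common subsequence of length 5: triage [1,1]; then deploy [2,3]; then deploy [3,7]; then demo [4,9]; then sync [7,12], and the DP table's final entry dp[8][12] is also 5, so no common subsequence is longer.

5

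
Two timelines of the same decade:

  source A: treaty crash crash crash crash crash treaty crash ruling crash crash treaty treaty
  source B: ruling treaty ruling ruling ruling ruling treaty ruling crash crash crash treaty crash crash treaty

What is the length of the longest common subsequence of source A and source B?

8

Taking treaty [1,7]; then crash [4,9]; then crash [5,10]; then crash [6,11]; then treaty [7,12]; then crash [10,13]; then crash [11,14]; then treaty [13,15] gives a common subsequence of length 8. The LCS DP gives dp[13][15] = 8, so this is optimal.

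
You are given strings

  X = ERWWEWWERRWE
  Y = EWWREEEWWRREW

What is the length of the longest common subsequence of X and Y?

9

One common subsequence of length 9: E (X #1, Y #1), then W (X #3, Y #2), then W (X #4, Y #3), then E (X #5, Y #7), then W (X #6, Y #8), then W (X #7, Y #9), then R (X #9, Y #10), then R (X #10, Y #11), then W (X #11, Y #13). Since dp[12][13] = 9, nothing longer is possible.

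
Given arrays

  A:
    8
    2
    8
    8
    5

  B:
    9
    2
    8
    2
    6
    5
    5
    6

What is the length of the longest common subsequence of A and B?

3

One common subsequence of length 3: 8 (A #1, B #3); then 2 (A #2, B #4); then 5 (A #5, B #7). The LCS DP gives dp[5][8] = 3, so this is optimal.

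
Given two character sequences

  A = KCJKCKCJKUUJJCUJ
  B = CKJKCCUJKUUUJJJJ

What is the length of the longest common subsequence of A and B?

Pick K (A #1, B #2); then J (A #3, B #3); then K (A #4, B #4); then C (A #5, B #5); then C (A #7, B #6); then J (A #8, B #8); then K (A #9, B #9); then U (A #10, B #11); then U (A #11, B #12); then J (A #12, B #14); then J (A #13, B #15); then J (A #16, B #16); all 12 characters appear in both, in order, and the DP table's final entry dp[16][16] is also 12, so no common subsequence is longer.

12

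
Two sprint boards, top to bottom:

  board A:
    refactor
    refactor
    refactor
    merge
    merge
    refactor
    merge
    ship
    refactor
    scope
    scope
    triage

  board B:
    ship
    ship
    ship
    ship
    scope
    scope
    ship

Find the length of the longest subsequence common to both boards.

Pick ship (board A #8, board B #4), scope (board A #10, board B #5), scope (board A #11, board B #6); all 3 tasks appear in both, in order. dp[12][7] = 3 confirms this is the maximum.

3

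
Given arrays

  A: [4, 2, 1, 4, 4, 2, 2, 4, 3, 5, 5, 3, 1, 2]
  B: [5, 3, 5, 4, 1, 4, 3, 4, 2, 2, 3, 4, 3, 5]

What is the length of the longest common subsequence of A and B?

9

Match 4 [1,4]; then 1 [3,5]; then 4 [4,6]; then 4 [5,8]; then 2 [6,9]; then 2 [7,10]; then 4 [8,12]; then 3 [9,13]; then 5 [11,14] — 9 values in the same relative order in both, and the DP table's final entry dp[14][14] is also 9, so no common subsequence is longer.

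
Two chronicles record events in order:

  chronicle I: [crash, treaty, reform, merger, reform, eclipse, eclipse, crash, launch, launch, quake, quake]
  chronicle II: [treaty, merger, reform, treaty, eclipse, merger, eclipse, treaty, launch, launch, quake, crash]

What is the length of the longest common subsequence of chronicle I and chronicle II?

8

One common subsequence of length 8: treaty (chronicle I #2, chronicle II #1) → merger (chronicle I #4, chronicle II #2) → reform (chronicle I #5, chronicle II #3) → eclipse (chronicle I #6, chronicle II #5) → eclipse (chronicle I #7, chronicle II #7) → launch (chronicle I #9, chronicle II #9) → launch (chronicle I #10, chronicle II #10) → quake (chronicle I #11, chronicle II #11). The LCS DP gives dp[12][12] = 8, so this is optimal.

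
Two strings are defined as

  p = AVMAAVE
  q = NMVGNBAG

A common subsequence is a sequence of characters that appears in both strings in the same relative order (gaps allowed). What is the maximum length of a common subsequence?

Let dp[i][j] be the LCS length of the first i characters of p and the first j characters of q. dp[i][j] = dp[i-1][j-1]+1 when the i-th and j-th characters match, else max(dp[i-1][j], dp[i][j-1]).
    ·  N  M  V  G  N  B  A  G
 ·  0  0  0  0  0  0  0  0  0
 A  0  0  0  0  0  0  0  1  1
 V  0  0  0  1  1  1  1  1  1
 M  0  0  1  1  1  1  1  1  1
 A  0  0  1  1  1  1  1  2  2
 A  0  0  1  1  1  1  1  2  2
 V  0  0  1  2  2  2  2  2  2
 E  0  0  1  2  2  2  2  2  2
dp[7][8] = 2. One LCS (by backtracking along matches): VA.

2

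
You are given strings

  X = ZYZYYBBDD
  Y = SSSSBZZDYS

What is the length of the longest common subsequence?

3

Pick Z at X[1]=Y[6] → Z at X[3]=Y[7] → Y at X[4]=Y[9]; all 3 characters appear in both, in order. Since dp[9][10] = 3, nothing longer is possible.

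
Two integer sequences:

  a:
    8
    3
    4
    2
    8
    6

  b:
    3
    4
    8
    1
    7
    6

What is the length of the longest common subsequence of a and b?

Let dp[i][j] be the LCS length of the first i values of a and the first j values of b. dp[i][j] = dp[i-1][j-1]+1 when the i-th and j-th values match, else max(dp[i-1][j], dp[i][j-1]).
    ·  3  4  8  1  7  6
 ·  0  0  0  0  0  0  0
 8  0  0  0  1  1  1  1
 3  0  1  1  1  1  1  1
 4  0  1  2  2  2  2  2
 2  0  1  2  2  2  2  2
 8  0  1  2  3  3  3  3
 6  0  1  2  3  3  3  4
dp[6][6] = 4. One LCS (by backtracking along matches): 3, 4, 8, 6.

4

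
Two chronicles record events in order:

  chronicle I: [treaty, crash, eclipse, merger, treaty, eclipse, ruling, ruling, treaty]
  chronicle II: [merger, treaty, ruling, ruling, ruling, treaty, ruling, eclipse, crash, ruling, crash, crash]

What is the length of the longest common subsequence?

5

Pick merger [4,1]; then treaty [5,2]; then ruling [7,4]; then ruling [8,5]; then treaty [9,6]; all 5 events appear in both, in order. The LCS DP gives dp[9][12] = 5, so this is optimal.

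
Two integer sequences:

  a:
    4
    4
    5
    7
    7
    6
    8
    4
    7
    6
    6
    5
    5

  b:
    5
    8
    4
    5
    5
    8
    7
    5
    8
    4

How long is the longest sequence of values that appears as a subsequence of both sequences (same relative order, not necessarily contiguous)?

Let dp[i][j] be the LCS length of the first i values of a and the first j values of b. dp[i][j] = dp[i-1][j-1]+1 when the i-th and j-th values match, else max(dp[i-1][j], dp[i][j-1]).
    ·  5  8  4  5  5  8  7  5  8  4
 ·  0  0  0  0  0  0  0  0  0  0  0
 4  0  0  0  1  1  1  1  1  1  1  1
 4  0  0  0  1  1  1  1  1  1  1  2
 5  0  1  1  1  2  2  2  2  2  2  2
 7  0  1  1  1  2  2  2  3  3  3  3
 7  0  1  1  1  2  2  2  3  3  3  3
 6  0  1  1  1  2  2  2  3  3  3  3
 8  0  1  2  2  2  2  3  3  3  4  4
 4  0  1  2  3  3  3  3  3  3  4  5
 7  0  1  2  3  3  3  3  4  4  4  5
 6  0  1  2  3  3  3  3  4  4  4  5
 6  0  1  2  3  3  3  3  4  4  4  5
 5  0  1  2  3  4  4  4  4  5  5  5
 5  0  1  2  3  4  5  5  5  5  5  5
dp[13][10] = 5. One LCS (by backtracking along matches): 4, 5, 7, 8, 4.

5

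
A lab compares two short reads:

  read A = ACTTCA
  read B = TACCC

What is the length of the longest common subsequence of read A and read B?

3

Match A [1,2], C [2,4], C [5,5] — 3 bases in the same relative order in both, and the DP table's final entry dp[6][5] is also 3, so no common subsequence is longer.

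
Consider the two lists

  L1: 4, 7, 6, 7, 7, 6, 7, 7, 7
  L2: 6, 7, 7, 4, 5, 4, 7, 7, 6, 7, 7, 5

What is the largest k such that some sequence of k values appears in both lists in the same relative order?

6

Taking 4 (L1 #1, L2 #6), then 7 (L1 #4, L2 #7), then 7 (L1 #5, L2 #8), then 6 (L1 #6, L2 #9), then 7 (L1 #7, L2 #10), then 7 (L1 #8, L2 #11) gives a common subsequence of length 6. The LCS DP gives dp[9][12] = 6, so this is optimal.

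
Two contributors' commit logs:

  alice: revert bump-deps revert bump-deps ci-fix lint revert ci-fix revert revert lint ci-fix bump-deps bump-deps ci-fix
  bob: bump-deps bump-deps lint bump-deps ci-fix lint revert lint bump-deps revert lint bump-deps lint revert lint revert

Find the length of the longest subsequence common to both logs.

8

One common subsequence of length 8: bump-deps (alice #2, bob #2), bump-deps (alice #4, bob #4), ci-fix (alice #5, bob #5), lint (alice #6, bob #6), revert (alice #7, bob #7), revert (alice #9, bob #10), revert (alice #10, bob #14), lint (alice #11, bob #15). dp[15][16] = 8 confirms this is the maximum.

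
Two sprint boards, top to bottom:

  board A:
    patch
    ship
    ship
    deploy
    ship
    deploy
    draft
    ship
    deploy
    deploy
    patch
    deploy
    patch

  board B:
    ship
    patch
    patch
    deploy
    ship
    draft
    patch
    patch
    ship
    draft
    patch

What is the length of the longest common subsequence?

Match patch [1,3], deploy [4,4], ship [5,5], draft [7,6], ship [8,9], patch [13,11] — 6 tasks in the same relative order in both. Since dp[13][11] = 6, nothing longer is possible.

6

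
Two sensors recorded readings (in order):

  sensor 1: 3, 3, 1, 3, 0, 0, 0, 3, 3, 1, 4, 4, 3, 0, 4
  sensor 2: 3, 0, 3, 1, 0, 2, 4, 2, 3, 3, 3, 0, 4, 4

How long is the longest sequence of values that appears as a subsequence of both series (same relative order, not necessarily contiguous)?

9

Match 3 (sensor 1 #1, sensor 2 #1); then 3 (sensor 1 #2, sensor 2 #3); then 1 (sensor 1 #3, sensor 2 #4); then 0 (sensor 1 #5, sensor 2 #5); then 3 (sensor 1 #8, sensor 2 #9); then 3 (sensor 1 #9, sensor 2 #10); then 3 (sensor 1 #13, sensor 2 #11); then 0 (sensor 1 #14, sensor 2 #12); then 4 (sensor 1 #15, sensor 2 #14) — 9 values in the same relative order in both. Since dp[15][14] = 9, nothing longer is possible.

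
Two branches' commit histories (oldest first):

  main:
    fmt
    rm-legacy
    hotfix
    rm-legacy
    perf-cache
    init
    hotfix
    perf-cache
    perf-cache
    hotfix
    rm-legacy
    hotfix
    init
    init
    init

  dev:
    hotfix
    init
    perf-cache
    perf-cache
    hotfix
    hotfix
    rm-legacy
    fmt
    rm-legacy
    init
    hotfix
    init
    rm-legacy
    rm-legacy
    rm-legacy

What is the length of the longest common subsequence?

One common subsequence of length 8: hotfix (main #3, dev #1), then init (main #6, dev #2), then perf-cache (main #8, dev #3), then perf-cache (main #9, dev #4), then hotfix (main #10, dev #6), then rm-legacy (main #11, dev #9), then hotfix (main #12, dev #11), then init (main #13, dev #12). Since dp[15][15] = 8, nothing longer is possible.

8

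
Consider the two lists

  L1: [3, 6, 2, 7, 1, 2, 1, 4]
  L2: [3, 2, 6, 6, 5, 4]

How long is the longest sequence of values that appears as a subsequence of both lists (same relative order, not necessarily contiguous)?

Let dp[i][j] be the LCS length of the first i values of L1 and the first j values of L2. dp[i][j] = dp[i-1][j-1]+1 when the i-th and j-th values match, else max(dp[i-1][j], dp[i][j-1]).
    ·  3  2  6  6  5  4
 ·  0  0  0  0  0  0  0
 3  0  1  1  1  1  1  1
 6  0  1  1  2  2  2  2
 2  0  1  2  2  2  2  2
 7  0  1  2  2  2  2  2
 1  0  1  2  2  2  2  2
 2  0  1  2  2  2  2  2
 1  0  1  2  2  2  2  2
 4  0  1  2  2  2  2  3
dp[8][6] = 3. One LCS (by backtracking along matches): 3, 6, 4.

3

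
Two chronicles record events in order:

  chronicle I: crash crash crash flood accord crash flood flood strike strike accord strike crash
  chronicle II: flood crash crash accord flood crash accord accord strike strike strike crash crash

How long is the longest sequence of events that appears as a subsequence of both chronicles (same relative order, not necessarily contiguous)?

Match crash at chronicle I[1]=chronicle II[2]; then crash at chronicle I[2]=chronicle II[3]; then crash at chronicle I[3]=chronicle II[6]; then accord at chronicle I[5]=chronicle II[8]; then strike at chronicle I[9]=chronicle II[9]; then strike at chronicle I[10]=chronicle II[10]; then strike at chronicle I[12]=chronicle II[11]; then crash at chronicle I[13]=chronicle II[13] — 8 events in the same relative order in both. dp[13][13] = 8 confirms this is the maximum.

8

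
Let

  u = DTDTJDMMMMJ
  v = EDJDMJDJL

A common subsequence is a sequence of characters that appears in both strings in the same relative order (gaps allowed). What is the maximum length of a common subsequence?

Let dp[i][j] be the LCS length of the first i characters of u and the first j characters of v. dp[i][j] = dp[i-1][j-1]+1 when the i-th and j-th characters match, else max(dp[i-1][j], dp[i][j-1]).
    ·  E  D  J  D  M  J  D  J  L
 ·  0  0  0  0  0  0  0  0  0  0
 D  0  0  1  1  1  1  1  1  1  1
 T  0  0  1  1  1  1  1  1  1  1
 D  0  0  1  1  2  2  2  2  2  2
 T  0  0  1  1  2  2  2  2  2  2
 J  0  0  1  2  2  2  3  3  3  3
 D  0  0  1  2  3  3  3  4  4  4
 M  0  0  1  2  3  4  4  4  4  4
 M  0  0  1  2  3  4  4  4  4  4
 M  0  0  1  2  3  4  4  4  4  4
 M  0  0  1  2  3  4  4  4  4  4
 J  0  0  1  2  3  4  5  5  5  5
dp[11][9] = 5. One LCS (by backtracking along matches): DDJDJ.

5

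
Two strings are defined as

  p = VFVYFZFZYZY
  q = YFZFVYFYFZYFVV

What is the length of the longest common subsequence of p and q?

One common subsequence of length 7: F [2,4]; then V [3,5]; then Y [4,6]; then F [5,7]; then F [7,9]; then Z [8,10]; then Y [9,11]. Since dp[11][14] = 7, nothing longer is possible.

7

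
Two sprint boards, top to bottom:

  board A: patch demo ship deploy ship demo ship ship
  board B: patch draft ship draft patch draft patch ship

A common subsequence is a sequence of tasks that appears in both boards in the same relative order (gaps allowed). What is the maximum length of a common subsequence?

One common subsequence of length 3: patch at board A[1]=board B[1] → ship at board A[3]=board B[3] → ship at board A[8]=board B[8]. Since dp[8][8] = 3, nothing longer is possible.

3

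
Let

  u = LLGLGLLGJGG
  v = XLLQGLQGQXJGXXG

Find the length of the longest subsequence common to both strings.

8

Pick L [1,2] → L [2,3] → G [3,5] → L [4,6] → G [5,8] → J [9,11] → G [10,12] → G [11,15]; all 8 characters appear in both, in order. Since dp[11][15] = 8, nothing longer is possible.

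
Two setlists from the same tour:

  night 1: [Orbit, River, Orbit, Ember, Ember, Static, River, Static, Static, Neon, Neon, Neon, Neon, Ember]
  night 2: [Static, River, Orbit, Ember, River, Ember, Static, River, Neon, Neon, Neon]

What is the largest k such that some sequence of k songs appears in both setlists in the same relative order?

Match River [2,2]; then Orbit [3,3]; then Ember [4,4]; then Ember [5,6]; then Static [6,7]; then River [7,8]; then Neon [11,9]; then Neon [12,10]; then Neon [13,11] — 9 songs in the same relative order in both. The LCS DP gives dp[14][11] = 9, so this is optimal.

9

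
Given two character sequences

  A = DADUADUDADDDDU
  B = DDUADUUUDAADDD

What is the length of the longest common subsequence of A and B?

Pick D (A #1, B #1), D (A #3, B #2), U (A #4, B #3), A (A #5, B #4), D (A #6, B #5), U (A #7, B #8), D (A #8, B #9), A (A #9, B #11), D (A #11, B #12), D (A #12, B #13), D (A #13, B #14); all 11 characters appear in both, in order. The LCS DP gives dp[14][14] = 11, so this is optimal.

11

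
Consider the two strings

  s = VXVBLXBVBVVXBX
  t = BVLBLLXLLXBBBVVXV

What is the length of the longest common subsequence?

9

Pick V (s #1, t #2), X (s #2, t #7), L (s #5, t #9), X (s #6, t #10), B (s #7, t #12), B (s #9, t #13), V (s #10, t #14), V (s #11, t #15), X (s #12, t #16); all 9 characters appear in both, in order, and the DP table's final entry dp[14][17] is also 9, so no common subsequence is longer.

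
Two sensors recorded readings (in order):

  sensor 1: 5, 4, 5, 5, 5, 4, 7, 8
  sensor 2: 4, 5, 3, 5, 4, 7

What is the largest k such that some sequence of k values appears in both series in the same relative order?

One common subsequence of length 5: 4 [2,1], then 5 [3,2], then 5 [5,4], then 4 [6,5], then 7 [7,6]. dp[8][6] = 5 confirms this is the maximum.

5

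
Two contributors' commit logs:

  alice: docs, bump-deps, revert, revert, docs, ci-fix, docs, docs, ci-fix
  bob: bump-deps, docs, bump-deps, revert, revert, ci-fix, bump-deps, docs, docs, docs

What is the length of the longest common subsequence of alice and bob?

Match docs (alice #1, bob #2); then bump-deps (alice #2, bob #3); then revert (alice #3, bob #4); then revert (alice #4, bob #5); then docs (alice #5, bob #8); then docs (alice #7, bob #9); then docs (alice #8, bob #10) — 7 commits in the same relative order in both, and the DP table's final entry dp[9][10] is also 7, so no common subsequence is longer.

7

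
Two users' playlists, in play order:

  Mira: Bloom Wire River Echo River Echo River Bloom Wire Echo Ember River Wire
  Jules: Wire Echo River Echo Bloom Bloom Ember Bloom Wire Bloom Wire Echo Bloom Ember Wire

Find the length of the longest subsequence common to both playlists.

Match Wire [2,1]; then Echo [4,2]; then River [5,3]; then Echo [6,4]; then Bloom [8,10]; then Wire [9,11]; then Echo [10,12]; then Ember [11,14]; then Wire [13,15] — 9 songs in the same relative order in both. The LCS DP gives dp[13][15] = 9, so this is optimal.

9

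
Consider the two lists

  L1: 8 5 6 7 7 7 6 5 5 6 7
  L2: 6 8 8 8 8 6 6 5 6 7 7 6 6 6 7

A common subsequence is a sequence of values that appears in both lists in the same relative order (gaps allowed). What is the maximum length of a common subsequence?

8

One common subsequence of length 8: 8 at L1[1]=L2[5]; then 5 at L1[2]=L2[8]; then 6 at L1[3]=L2[9]; then 7 at L1[4]=L2[10]; then 7 at L1[5]=L2[11]; then 6 at L1[7]=L2[13]; then 6 at L1[10]=L2[14]; then 7 at L1[11]=L2[15]. dp[11][15] = 8 confirms this is the maximum.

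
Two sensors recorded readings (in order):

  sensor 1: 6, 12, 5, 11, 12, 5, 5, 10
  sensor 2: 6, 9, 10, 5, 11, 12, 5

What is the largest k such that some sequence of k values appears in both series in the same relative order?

5

Taking 6 [1,1], then 5 [3,4], then 11 [4,5], then 12 [5,6], then 5 [7,7] gives a common subsequence of length 5. The LCS DP gives dp[8][7] = 5, so this is optimal.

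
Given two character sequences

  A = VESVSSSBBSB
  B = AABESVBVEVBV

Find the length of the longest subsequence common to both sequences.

5

Let dp[i][j] be the LCS length of the first i characters of A and the first j characters of B. dp[i][j] = dp[i-1][j-1]+1 when the i-th and j-th characters match, else max(dp[i-1][j], dp[i][j-1]).
    ·  A  A  B  E  S  V  B  V  E  V  B  V
 ·  0  0  0  0  0  0  0  0  0  0  0  0  0
 V  0  0  0  0  0  0  1  1  1  1  1  1  1
 E  0  0  0  0  1  1  1  1  1  2  2  2  2
 S  0  0  0  0  1  2  2  2  2  2  2  2  2
 V  0  0  0  0  1  2  3  3  3  3  3  3  3
 S  0  0  0  0  1  2  3  3  3  3  3  3  3
 S  0  0  0  0  1  2  3  3  3  3  3  3  3
 S  0  0  0  0  1  2  3  3  3  3  3  3  3
 B  0  0  0  1  1  2  3  4  4  4  4  4  4
 B  0  0  0  1  1  2  3  4  4  4  4  5  5
 S  0  0  0  1  1  2  3  4  4  4  4  5  5
 B  0  0  0  1  1  2  3  4  4  4  4  5  5
dp[11][12] = 5. One LCS (by backtracking along matches): ESVBB.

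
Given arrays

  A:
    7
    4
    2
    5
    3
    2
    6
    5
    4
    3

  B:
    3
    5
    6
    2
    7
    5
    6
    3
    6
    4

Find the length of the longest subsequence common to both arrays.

5

Match 7 [1,5], then 5 [4,6], then 3 [5,8], then 6 [7,9], then 4 [9,10] — 5 values in the same relative order in both. dp[10][10] = 5 confirms this is the maximum.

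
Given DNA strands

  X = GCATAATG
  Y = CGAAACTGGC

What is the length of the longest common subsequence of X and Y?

Let dp[i][j] be the LCS length of the first i bases of X and the first j bases of Y. dp[i][j] = dp[i-1][j-1]+1 when the i-th and j-th bases match, else max(dp[i-1][j], dp[i][j-1]).
    ·  C  G  A  A  A  C  T  G  G  C
 ·  0  0  0  0  0  0  0  0  0  0  0
 G  0  0  1  1  1  1  1  1  1  1  1
 C  0  1  1  1  1  1  2  2  2  2  2
 A  0  1  1  2  2  2  2  2  2  2  2
 T  0  1  1  2  2  2  2  3  3  3  3
 A  0  1  1  2  3  3  3  3  3  3  3
 A  0  1  1  2  3  4  4  4  4  4  4
 T  0  1  1  2  3  4  4  5  5  5  5
 G  0  1  2  2  3  4  4  5  6  6  6
dp[8][10] = 6. One LCS (by backtracking along matches): GAAATG.

6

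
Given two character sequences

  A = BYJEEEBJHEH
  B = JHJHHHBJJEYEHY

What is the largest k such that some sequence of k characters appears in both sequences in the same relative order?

5

Taking B (A #1, B #7), then J (A #3, B #9), then E (A #4, B #10), then E (A #6, B #12), then H (A #9, B #13) gives a common subsequence of length 5. Since dp[11][14] = 5, nothing longer is possible.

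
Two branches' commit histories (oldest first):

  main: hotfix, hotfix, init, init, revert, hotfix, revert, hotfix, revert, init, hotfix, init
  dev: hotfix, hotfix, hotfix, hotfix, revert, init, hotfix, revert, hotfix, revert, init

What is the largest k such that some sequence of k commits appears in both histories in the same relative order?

Match hotfix (main #1, dev #3) → hotfix (main #2, dev #4) → init (main #4, dev #6) → hotfix (main #6, dev #7) → revert (main #7, dev #8) → hotfix (main #8, dev #9) → revert (main #9, dev #10) → init (main #12, dev #11) — 8 commits in the same relative order in both. The LCS DP gives dp[12][11] = 8, so this is optimal.

8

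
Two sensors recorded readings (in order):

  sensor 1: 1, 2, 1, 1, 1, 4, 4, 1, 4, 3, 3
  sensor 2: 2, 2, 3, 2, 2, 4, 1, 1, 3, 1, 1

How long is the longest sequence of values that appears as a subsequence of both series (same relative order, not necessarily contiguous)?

Taking 2 (sensor 1 #2, sensor 2 #5), 1 (sensor 1 #3, sensor 2 #7), 1 (sensor 1 #4, sensor 2 #8), 1 (sensor 1 #5, sensor 2 #10), 1 (sensor 1 #8, sensor 2 #11) gives a common subsequence of length 5, and the DP table's final entry dp[11][11] is also 5, so no common subsequence is longer.

5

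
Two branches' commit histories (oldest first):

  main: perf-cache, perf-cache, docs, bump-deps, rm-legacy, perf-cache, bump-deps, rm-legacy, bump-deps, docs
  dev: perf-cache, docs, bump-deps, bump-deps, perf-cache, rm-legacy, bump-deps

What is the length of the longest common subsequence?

6

Pick perf-cache (main #2, dev #1), docs (main #3, dev #2), bump-deps (main #4, dev #4), perf-cache (main #6, dev #5), rm-legacy (main #8, dev #6), bump-deps (main #9, dev #7); all 6 commits appear in both, in order. Since dp[10][7] = 6, nothing longer is possible.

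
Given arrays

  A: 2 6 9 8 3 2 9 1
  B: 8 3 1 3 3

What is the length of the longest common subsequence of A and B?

3

Let dp[i][j] be the LCS length of the first i values of A and the first j values of B. dp[i][j] = dp[i-1][j-1]+1 when the i-th and j-th values match, else max(dp[i-1][j], dp[i][j-1]).
    ·  8  3  1  3  3
 ·  0  0  0  0  0  0
 2  0  0  0  0  0  0
 6  0  0  0  0  0  0
 9  0  0  0  0  0  0
 8  0  1  1  1  1  1
 3  0  1  2  2  2  2
 2  0  1  2  2  2  2
 9  0  1  2  2  2  2
 1  0  1  2  3  3  3
dp[8][5] = 3. One LCS (by backtracking along matches): 8, 3, 1.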